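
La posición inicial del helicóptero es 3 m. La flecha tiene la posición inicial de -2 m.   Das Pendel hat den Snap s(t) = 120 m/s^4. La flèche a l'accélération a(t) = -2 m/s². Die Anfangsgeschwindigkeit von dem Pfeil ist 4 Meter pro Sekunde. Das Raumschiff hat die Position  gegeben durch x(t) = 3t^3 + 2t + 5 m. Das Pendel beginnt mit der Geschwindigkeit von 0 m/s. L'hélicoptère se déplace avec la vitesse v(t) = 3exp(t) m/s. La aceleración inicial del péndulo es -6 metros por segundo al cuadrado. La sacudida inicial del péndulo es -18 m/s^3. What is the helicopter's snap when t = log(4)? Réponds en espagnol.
Partiendo de la velocidad v(t) = 3·exp(t), tomamos 3 derivadas. Tomando d/dt de v(t), encontramos a(t) = 3·exp(t). La derivada de la aceleración da la sacudida: j(t) = 3·exp(t). La derivada de la sacudida da el snap: s(t) = 3·exp(t). Usando s(t) = 3·exp(t) y sustituyendo t = log(4), encontramos s = 12.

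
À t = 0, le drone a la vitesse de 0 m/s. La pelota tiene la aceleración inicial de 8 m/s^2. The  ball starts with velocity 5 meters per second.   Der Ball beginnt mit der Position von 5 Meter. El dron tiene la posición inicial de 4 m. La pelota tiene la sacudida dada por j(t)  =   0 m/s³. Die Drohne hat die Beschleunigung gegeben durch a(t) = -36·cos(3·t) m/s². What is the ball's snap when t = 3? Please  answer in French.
Pour résoudre ceci, nous devons prendre 1 dérivée de notre équation du jerk j(t) = 0. En prenant d/dt de j(t), nous trouvons s(t) = 0. Nous avons le snap s(t) = 0. En substituant t = 3: s(3) = 0.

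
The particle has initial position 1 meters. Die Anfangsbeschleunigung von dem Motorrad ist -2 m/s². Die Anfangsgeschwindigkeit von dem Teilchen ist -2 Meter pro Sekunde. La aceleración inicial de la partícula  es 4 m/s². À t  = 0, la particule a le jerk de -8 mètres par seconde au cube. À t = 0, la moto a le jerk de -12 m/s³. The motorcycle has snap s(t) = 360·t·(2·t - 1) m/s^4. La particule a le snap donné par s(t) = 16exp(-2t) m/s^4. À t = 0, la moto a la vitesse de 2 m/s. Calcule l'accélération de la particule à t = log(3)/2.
Pour résoudre ceci, nous devons prendre 2 intégrales de notre équation du snap s(t) = 16·exp(-2·t). En prenant ∫s(t)dt et en appliquant j(0) = -8, nous trouvons j(t) = -8·exp(-2·t). En prenant ∫j(t)dt et en appliquant a(0) = 4, nous trouvons a(t) = 4·exp(-2·t). De l'équation de l'accélération a(t) = 4·exp(-2·t), nous substituons t = log(3)/2 pour obtenir a = 4/3.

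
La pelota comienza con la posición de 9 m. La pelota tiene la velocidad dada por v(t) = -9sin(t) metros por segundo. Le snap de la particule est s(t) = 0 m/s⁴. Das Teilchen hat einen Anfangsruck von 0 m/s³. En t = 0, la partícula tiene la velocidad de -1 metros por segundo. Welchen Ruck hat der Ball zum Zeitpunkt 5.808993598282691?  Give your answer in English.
Starting from velocity v(t) = -9·sin(t), we take 2 derivatives. The derivative of velocity gives acceleration: a(t) = -9·cos(t). The derivative of acceleration gives jerk: j(t) = 9·sin(t). We have jerk j(t) = 9·sin(t). Substituting t = 5.808993598282691: j(5.808993598282691) = -4.10957541418316.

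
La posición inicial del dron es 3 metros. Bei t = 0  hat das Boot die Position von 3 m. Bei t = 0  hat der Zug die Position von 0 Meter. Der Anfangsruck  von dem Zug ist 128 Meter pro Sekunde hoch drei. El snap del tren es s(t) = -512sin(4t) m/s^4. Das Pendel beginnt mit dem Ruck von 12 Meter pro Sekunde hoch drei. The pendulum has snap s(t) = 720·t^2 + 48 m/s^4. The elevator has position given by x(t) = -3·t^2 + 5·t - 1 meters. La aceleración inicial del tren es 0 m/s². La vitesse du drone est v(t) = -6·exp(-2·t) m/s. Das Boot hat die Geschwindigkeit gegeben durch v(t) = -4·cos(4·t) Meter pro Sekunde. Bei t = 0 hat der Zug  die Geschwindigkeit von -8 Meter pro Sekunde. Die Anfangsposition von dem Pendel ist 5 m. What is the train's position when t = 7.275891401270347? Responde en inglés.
To solve this, we need to take 4 integrals of our snap equation s(t) = -512·sin(4·t). The antiderivative of snap, with j(0) = 128, gives jerk: j(t) = 128·cos(4·t). The integral of jerk is acceleration. Using a(0) = 0, we get a(t) = 32·sin(4·t). The integral of acceleration is velocity. Using v(0) = -8, we get v(t) = -8·cos(4·t). The antiderivative of velocity is position. Using x(0) = 0, we get x(t) = -2·sin(4·t). Using x(t) = -2·sin(4·t) and substituting t = 7.275891401270347, we find x = 1.47482532340335.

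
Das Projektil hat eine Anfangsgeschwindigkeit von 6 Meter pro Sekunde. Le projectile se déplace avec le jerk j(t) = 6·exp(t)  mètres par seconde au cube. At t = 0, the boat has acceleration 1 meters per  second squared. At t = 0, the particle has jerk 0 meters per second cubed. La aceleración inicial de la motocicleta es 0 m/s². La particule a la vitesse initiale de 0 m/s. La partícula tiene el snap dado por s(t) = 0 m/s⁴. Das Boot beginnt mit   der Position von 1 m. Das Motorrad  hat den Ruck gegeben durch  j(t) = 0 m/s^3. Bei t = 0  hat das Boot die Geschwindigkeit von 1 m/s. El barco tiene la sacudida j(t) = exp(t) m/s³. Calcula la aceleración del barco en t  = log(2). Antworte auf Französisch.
Pour résoudre ceci, nous devons prendre 1 primitive de notre équation du jerk j(t) = exp(t). L'intégrale du jerk, avec a(0) = 1, donne l'accélération: a(t) = exp(t). En utilisant a(t) = exp(t) et en substituant t = log(2), nous trouvons a = 2.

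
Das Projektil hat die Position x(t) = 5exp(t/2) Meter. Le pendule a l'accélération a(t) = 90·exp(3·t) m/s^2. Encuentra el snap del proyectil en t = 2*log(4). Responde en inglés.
To solve this, we need to take 4 derivatives of our position equation x(t) = 5·exp(t/2). Differentiating position, we get velocity: v(t) = 5·exp(t/2)/2. Taking d/dt of v(t), we find a(t) = 5·exp(t/2)/4. Taking d/dt of a(t), we find j(t) = 5·exp(t/2)/8. The derivative of jerk gives snap: s(t) = 5·exp(t/2)/16. Using s(t) = 5·exp(t/2)/16 and substituting t = 2*log(4), we find s = 5/4.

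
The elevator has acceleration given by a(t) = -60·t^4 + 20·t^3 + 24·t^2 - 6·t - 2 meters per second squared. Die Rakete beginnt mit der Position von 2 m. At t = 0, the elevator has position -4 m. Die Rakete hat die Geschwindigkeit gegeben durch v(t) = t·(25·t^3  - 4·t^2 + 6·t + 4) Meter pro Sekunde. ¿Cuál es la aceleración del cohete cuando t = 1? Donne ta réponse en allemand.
Wir müssen unsere Gleichung für die Geschwindigkeit v(t) = t·(25·t^3 - 4·t^2 + 6·t + 4) 1-mal ableiten. Durch Ableiten von der Geschwindigkeit erhalten wir die Beschleunigung: a(t) = 25·t^3 - 4·t^2 + t·(75·t^2 - 8·t + 6) + 6·t + 4. Mit a(t) = 25·t^3 - 4·t^2 + t·(75·t^2 - 8·t + 6) + 6·t + 4 und Einsetzen von t = 1, finden wir a = 104.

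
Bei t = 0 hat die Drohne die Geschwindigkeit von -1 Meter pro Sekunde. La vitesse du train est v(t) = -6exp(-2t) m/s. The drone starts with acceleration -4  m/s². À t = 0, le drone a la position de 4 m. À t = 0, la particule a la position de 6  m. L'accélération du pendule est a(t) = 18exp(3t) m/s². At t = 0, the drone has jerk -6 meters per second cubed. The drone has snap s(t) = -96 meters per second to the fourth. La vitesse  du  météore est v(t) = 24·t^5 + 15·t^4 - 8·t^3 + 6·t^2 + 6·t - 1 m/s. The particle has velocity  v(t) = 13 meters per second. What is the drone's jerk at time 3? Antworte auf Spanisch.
Partiendo del snap s(t) = -96, tomamos 1 antiderivada. Integrando el snap y usando la condición inicial j(0) = -6, obtenemos j(t) = -96·t - 6. De la ecuación de la sacudida j(t) = -96·t - 6, sustituimos t = 3 para obtener j = -294.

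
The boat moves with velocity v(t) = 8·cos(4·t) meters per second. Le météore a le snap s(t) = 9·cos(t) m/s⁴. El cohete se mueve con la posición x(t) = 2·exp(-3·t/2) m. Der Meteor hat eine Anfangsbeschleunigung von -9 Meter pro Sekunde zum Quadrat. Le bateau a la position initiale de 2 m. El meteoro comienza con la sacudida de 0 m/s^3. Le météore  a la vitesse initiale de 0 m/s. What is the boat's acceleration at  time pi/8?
We must differentiate our velocity equation v(t) = 8·cos(4·t) 1 time. Taking d/dt of v(t), we find a(t) = -32·sin(4·t). From the given acceleration equation a(t) = -32·sin(4·t), we substitute t = pi/8 to get a = -32.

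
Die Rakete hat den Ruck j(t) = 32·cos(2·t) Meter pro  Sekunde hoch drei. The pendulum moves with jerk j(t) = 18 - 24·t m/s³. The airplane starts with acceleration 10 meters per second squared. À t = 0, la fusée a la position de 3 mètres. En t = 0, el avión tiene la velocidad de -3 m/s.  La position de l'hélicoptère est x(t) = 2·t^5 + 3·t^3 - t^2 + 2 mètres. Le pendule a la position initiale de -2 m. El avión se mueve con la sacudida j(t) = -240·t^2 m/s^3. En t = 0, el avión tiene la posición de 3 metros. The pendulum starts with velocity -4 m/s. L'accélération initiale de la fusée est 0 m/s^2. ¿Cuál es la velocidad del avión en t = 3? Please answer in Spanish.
Para resolver esto, necesitamos tomar 2 integrales de nuestra ecuación de la sacudida j(t) = -240·t^2. La integral de la sacudida es la aceleración. Usando a(0) = 10, obtenemos a(t) = 10 - 80·t^3. Integrando la aceleración y usando la condición inicial v(0) = -3, obtenemos v(t) = -20·t^4 + 10·t - 3. Tenemos la velocidad v(t) = -20·t^4 + 10·t - 3. Sustituyendo t = 3: v(3) = -1593.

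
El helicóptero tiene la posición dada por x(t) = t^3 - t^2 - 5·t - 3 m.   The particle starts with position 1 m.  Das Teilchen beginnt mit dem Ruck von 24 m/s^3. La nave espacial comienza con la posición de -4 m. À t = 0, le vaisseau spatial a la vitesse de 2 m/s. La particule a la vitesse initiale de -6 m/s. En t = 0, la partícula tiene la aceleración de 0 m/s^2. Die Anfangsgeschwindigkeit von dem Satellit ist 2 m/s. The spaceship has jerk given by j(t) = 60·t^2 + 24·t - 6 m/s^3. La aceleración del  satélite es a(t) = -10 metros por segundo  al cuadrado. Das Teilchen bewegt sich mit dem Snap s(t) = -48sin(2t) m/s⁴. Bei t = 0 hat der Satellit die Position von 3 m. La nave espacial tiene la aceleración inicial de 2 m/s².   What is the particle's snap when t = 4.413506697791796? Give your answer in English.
From the given snap equation s(t) = -48·sin(2·t), we substitute t = 4.413506697791796 to get s = -27.0142118476024.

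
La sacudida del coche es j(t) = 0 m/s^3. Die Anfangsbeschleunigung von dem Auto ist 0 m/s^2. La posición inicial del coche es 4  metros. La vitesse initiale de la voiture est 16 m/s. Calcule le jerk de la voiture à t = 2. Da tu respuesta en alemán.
Aus der Gleichung für den Ruck j(t) = 0, setzen wir t = 2 ein und erhalten j = 0.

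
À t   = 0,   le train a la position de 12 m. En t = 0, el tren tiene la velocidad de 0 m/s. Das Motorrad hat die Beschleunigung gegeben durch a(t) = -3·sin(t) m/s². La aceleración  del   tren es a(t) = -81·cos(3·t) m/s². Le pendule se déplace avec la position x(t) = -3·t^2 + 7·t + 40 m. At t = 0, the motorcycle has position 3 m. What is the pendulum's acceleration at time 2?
Starting from position x(t) = -3·t^2 + 7·t + 40, we take 2 derivatives. The derivative of position gives velocity: v(t) = 7 - 6·t. The derivative of velocity gives acceleration: a(t) = -6. We have acceleration a(t) = -6. Substituting t = 2: a(2) = -6.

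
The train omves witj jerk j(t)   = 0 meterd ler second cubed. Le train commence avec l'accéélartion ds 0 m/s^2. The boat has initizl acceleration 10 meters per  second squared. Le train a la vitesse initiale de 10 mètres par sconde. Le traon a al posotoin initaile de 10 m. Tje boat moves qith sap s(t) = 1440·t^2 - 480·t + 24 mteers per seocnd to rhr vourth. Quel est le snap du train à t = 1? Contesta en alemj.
Um dies zu lösen, müssen wir 1 Ableitung unserer Gleichung für den Ruck j(t) = 0 nehmen. Die Ableitung von dem Ruck ergibt den Snap: s(t) = 0. Aus der Gleichung für den Snap s(t) = 0, setzen wir t = 1 ein und erhalten s = 0.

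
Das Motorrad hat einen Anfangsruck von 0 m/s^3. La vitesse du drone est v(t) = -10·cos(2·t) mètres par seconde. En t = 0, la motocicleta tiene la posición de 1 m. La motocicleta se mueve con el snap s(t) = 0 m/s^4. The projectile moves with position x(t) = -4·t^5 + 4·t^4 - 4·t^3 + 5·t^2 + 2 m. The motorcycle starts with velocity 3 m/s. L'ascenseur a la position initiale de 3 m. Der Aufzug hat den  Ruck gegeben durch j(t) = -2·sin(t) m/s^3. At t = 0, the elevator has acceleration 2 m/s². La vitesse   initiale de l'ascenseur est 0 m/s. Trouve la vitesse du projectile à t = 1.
Pour résoudre ceci, nous devons prendre 1 dérivée de notre équation de la position x(t) = -4·t^5 + 4·t^4 - 4·t^3 + 5·t^2 + 2. La dérivée de la position donne la vitesse: v(t) = -20·t^4 + 16·t^3 - 12·t^2 + 10·t. En utilisant v(t) = -20·t^4 + 16·t^3 - 12·t^2 + 10·t et en substituant t = 1, nous trouvons v = -6.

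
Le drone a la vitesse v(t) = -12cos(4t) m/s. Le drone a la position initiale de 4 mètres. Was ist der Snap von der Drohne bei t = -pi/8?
Ausgehend von der Geschwindigkeit v(t) = -12·cos(4·t), nehmen wir 3 Ableitungen. Die Ableitung von der Geschwindigkeit ergibt die Beschleunigung: a(t) = 48·sin(4·t). Die Ableitung von der Beschleunigung ergibt den Ruck: j(t) = 192·cos(4·t). Mit d/dt von j(t) finden wir s(t) = -768·sin(4·t). Aus der Gleichung für den Snap s(t) = -768·sin(4·t), setzen wir t = -pi/8 ein und erhalten s = 768.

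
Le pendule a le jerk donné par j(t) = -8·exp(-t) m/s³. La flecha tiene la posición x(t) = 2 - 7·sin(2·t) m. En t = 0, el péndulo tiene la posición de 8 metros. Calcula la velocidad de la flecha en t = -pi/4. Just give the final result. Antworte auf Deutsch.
Bei t = -pi/4, v = 0.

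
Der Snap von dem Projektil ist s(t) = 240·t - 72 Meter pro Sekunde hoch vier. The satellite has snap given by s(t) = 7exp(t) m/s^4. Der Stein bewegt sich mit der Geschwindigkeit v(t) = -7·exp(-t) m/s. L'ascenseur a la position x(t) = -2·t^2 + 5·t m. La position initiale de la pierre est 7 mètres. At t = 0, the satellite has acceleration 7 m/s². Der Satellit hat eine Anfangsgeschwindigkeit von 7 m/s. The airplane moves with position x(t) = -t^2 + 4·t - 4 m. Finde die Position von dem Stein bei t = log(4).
Wir müssen die Stammfunktion unserer Gleichung für die Geschwindigkeit v(t) = -7·exp(-t) 1-mal finden. Durch Integration von der Geschwindigkeit und Verwendung der Anfangsbedingung x(0) = 7, erhalten wir x(t) = 7·exp(-t). Aus der Gleichung für die Position x(t) = 7·exp(-t), setzen wir t = log(4) ein und erhalten x = 7/4.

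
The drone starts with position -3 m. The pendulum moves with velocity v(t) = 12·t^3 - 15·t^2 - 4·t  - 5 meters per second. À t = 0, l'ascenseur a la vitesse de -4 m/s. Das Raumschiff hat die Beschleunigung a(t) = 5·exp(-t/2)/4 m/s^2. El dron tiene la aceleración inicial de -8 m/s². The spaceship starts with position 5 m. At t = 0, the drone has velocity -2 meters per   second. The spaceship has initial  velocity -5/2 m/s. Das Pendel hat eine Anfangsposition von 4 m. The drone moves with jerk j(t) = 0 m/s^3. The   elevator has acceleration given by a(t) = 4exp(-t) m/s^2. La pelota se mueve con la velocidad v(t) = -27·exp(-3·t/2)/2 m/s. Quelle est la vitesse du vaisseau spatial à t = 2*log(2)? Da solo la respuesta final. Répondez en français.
À t = 2*log(2), v = -5/4.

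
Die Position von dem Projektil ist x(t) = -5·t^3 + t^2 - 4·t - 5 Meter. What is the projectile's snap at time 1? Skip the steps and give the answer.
The answer is 0.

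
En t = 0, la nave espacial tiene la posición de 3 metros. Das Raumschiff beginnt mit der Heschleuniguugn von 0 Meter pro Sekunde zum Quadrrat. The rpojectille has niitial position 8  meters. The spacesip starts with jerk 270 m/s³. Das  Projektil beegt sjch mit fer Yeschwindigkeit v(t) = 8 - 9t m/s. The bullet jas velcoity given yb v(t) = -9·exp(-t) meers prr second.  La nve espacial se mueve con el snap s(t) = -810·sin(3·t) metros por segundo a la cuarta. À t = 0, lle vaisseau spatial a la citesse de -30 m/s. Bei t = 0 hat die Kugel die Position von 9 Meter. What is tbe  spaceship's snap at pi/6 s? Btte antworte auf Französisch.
De l'équation du snap s(t) = -810·sin(3·t), nous substituons t = pi/6 pour obtenir s = -810.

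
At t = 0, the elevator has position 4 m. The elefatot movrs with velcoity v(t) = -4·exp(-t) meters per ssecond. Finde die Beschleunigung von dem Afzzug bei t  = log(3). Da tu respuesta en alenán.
Ausgehend von der Geschwindigkeit v(t) = -4·exp(-t), nehmen wir 1 Ableitung. Durch Ableiten von der Geschwindigkeit erhalten wir die Beschleunigung: a(t) = 4·exp(-t). Aus der Gleichung für die Beschleunigung a(t) = 4·exp(-t), setzen wir t = log(3) ein und erhalten a = 4/3.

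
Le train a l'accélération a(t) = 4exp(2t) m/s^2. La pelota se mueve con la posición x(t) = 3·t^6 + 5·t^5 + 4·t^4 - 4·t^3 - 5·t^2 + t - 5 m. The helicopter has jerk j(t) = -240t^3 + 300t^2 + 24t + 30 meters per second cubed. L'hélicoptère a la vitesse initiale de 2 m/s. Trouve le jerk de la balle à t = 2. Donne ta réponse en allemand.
Ausgehend von der Position x(t) = 3·t^6 + 5·t^5 + 4·t^4 - 4·t^3 - 5·t^2 + t - 5, nehmen wir 3 Ableitungen. Die Ableitung von der Position ergibt die Geschwindigkeit: v(t) = 18·t^5 + 25·t^4 + 16·t^3 - 12·t^2 - 10·t + 1. Mit d/dt von v(t) finden wir a(t) = 90·t^4 + 100·t^3 + 48·t^2 - 24·t - 10. Mit d/dt von a(t) finden wir j(t) = 360·t^3 + 300·t^2 + 96·t - 24. Aus der Gleichung für den Ruck j(t) = 360·t^3 + 300·t^2 + 96·t - 24, setzen wir t = 2 ein und erhalten j = 4248.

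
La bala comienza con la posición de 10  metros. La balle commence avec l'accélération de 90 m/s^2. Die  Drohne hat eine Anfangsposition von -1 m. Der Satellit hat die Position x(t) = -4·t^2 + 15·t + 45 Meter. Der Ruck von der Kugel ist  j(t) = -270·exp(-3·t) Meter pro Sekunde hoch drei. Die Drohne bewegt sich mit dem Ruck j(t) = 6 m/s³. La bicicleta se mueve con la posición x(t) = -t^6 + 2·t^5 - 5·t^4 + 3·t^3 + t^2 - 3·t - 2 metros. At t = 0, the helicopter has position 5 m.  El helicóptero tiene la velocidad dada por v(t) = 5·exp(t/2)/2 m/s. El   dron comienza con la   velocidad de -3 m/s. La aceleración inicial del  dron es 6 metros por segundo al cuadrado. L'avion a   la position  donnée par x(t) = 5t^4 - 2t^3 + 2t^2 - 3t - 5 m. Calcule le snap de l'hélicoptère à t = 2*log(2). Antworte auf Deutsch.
Wir müssen unsere Gleichung für die Geschwindigkeit v(t) = 5·exp(t/2)/2 3-mal ableiten. Die Ableitung von der Geschwindigkeit ergibt die Beschleunigung: a(t) = 5·exp(t/2)/4. Die Ableitung von der Beschleunigung ergibt den Ruck: j(t) = 5·exp(t/2)/8. Die Ableitung von dem Ruck ergibt den Snap: s(t) = 5·exp(t/2)/16. Mit s(t) = 5·exp(t/2)/16 und Einsetzen von t = 2*log(2), finden wir s = 5/8.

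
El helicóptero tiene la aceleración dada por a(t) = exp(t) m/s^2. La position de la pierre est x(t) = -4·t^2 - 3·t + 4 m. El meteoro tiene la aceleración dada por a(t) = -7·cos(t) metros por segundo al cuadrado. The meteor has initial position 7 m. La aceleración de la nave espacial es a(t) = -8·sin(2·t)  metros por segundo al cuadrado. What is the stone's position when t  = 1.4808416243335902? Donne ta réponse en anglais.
Using x(t) = -4·t^2 - 3·t + 4 and substituting t = 1.4808416243335902, we find x = -9.21409253843655.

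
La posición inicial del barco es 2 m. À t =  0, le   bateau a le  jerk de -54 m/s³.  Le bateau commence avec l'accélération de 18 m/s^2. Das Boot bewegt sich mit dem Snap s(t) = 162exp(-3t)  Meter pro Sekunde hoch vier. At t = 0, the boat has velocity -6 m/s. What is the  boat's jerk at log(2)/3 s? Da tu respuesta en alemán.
Ausgehend von dem Snap s(t) = 162·exp(-3·t), nehmen wir 1 Integral. Die Stammfunktion von dem Snap, mit j(0) = -54, ergibt den Ruck: j(t) = -54·exp(-3·t). Aus der Gleichung für den Ruck j(t) = -54·exp(-3·t), setzen wir t = log(2)/3 ein und erhalten j = -27.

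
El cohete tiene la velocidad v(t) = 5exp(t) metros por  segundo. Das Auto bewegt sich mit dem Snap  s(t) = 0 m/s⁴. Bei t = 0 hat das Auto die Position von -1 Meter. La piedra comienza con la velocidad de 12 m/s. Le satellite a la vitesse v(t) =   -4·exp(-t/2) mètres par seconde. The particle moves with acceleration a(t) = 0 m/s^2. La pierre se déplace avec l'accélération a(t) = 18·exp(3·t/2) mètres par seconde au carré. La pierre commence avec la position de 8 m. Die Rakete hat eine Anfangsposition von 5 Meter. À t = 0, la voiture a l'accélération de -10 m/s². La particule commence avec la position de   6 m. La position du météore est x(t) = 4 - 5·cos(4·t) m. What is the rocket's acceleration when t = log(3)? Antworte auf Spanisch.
Para resolver esto, necesitamos tomar 1 derivada de nuestra ecuación de la velocidad v(t) = 5·exp(t). Derivando la velocidad, obtenemos la aceleración: a(t) = 5·exp(t). Tenemos la aceleración a(t) = 5·exp(t). Sustituyendo t = log(3): a(log(3)) = 15.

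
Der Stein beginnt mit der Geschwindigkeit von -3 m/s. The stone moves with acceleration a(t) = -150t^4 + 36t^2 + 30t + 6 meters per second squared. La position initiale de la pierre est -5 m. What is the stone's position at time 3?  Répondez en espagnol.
Para resolver esto, necesitamos tomar 2 integrales de nuestra ecuación de la aceleración a(t) = -150·t^4 + 36·t^2 + 30·t + 6. La antiderivada de la aceleración es la velocidad. Usando v(0) = -3, obtenemos v(t) = -30·t^5 + 12·t^3 + 15·t^2 + 6·t - 3. La antiderivada de la velocidad es la posición. Usando x(0) = -5, obtenemos x(t) = -5·t^6 + 3·t^4 + 5·t^3 + 3·t^2 - 3·t - 5. Usando x(t) = -5·t^6 + 3·t^4 + 5·t^3 + 3·t^2 - 3·t - 5 y sustituyendo t = 3, encontramos x = -3254.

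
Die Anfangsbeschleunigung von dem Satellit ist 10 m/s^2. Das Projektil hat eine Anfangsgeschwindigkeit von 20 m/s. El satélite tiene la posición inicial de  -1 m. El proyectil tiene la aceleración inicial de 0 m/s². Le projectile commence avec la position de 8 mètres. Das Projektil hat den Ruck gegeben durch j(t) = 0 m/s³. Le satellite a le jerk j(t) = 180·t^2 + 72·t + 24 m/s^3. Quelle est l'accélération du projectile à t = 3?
Nous devons intégrer notre équation du jerk j(t) = 0 1 fois. En prenant ∫j(t)dt et en appliquant a(0) = 0, nous trouvons a(t) = 0. Nous avons l'accélération a(t) = 0. En substituant t = 3: a(3) = 0.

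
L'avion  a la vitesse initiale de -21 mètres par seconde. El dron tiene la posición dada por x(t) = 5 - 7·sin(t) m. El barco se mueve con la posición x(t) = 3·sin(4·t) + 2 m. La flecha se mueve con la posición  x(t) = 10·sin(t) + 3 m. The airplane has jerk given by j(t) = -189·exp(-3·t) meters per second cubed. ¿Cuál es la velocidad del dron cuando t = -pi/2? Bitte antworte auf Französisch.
En partant de la position x(t) = 5 - 7·sin(t), nous prenons 1 dérivée. En dérivant la position, nous obtenons la vitesse: v(t) = -7·cos(t). En utilisant v(t) = -7·cos(t) et en substituant t = -pi/2, nous trouvons v = 0.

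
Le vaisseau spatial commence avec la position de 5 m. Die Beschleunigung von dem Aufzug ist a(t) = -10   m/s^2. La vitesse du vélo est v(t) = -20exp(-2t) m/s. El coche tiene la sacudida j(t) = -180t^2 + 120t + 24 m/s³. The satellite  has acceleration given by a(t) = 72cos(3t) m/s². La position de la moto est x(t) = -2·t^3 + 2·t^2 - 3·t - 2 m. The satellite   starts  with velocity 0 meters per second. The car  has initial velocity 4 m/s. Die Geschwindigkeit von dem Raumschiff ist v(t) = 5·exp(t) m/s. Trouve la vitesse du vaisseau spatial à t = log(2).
En utilisant v(t) = 5·exp(t) et en substituant t = log(2), nous trouvons v = 10.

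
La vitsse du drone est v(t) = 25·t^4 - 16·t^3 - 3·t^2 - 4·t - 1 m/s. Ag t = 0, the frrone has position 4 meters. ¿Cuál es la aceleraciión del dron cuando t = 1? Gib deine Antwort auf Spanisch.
Debemos derivar nuestra ecuación de la velocidad v(t) = 25·t^4 - 16·t^3 - 3·t^2 - 4·t - 1 1 vez. Derivando la velocidad, obtenemos la aceleración: a(t) = 100·t^3 - 48·t^2 - 6·t - 4. De la ecuación de la aceleración a(t) = 100·t^3 - 48·t^2 - 6·t - 4, sustituimos t = 1 para obtener a = 42.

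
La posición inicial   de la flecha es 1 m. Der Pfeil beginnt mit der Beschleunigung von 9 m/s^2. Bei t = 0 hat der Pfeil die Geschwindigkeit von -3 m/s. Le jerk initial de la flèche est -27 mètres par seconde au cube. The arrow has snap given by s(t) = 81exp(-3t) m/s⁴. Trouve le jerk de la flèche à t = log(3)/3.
Pour résoudre ceci, nous devons prendre 1 intégrale de notre équation du snap s(t) = 81·exp(-3·t). L'intégrale du snap est le jerk. En utilisant j(0) = -27, nous obtenons j(t) = -27·exp(-3·t). Nous avons le jerk j(t) = -27·exp(-3·t). En substituant t = log(3)/3: j(log(3)/3) = -9.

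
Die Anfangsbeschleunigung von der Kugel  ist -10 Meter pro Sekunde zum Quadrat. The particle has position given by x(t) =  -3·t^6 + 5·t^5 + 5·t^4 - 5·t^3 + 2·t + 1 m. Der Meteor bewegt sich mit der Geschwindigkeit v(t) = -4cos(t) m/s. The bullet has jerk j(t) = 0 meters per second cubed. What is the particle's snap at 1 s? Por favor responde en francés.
En partant de la position x(t) = -3·t^6 + 5·t^5 + 5·t^4 - 5·t^3 + 2·t + 1, nous prenons 4 dérivées. La dérivée de la position donne la vitesse: v(t) = -18·t^5 + 25·t^4 + 20·t^3 - 15·t^2 + 2. En prenant d/dt de v(t), nous trouvons a(t) = -90·t^4 + 100·t^3 + 60·t^2 - 30·t. En prenant d/dt de a(t), nous trouvons j(t) = -360·t^3 + 300·t^2 + 120·t - 30. En dérivant le jerk, nous obtenons le snap: s(t) = -1080·t^2 + 600·t + 120. En utilisant s(t) = -1080·t^2 + 600·t + 120 et en substituant t = 1, nous trouvons s = -360.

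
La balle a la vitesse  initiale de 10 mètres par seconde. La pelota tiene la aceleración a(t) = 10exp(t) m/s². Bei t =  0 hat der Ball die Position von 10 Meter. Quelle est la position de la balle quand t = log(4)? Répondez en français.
Nous devons trouver l'intégrale de notre équation de l'accélération a(t) = 10·exp(t) 2 fois. La primitive de l'accélération, avec v(0) = 10, donne la vitesse: v(t) = 10·exp(t). La primitive de la vitesse est la position. En utilisant x(0) = 10, nous obtenons x(t) = 10·exp(t). Nous avons la position x(t) = 10·exp(t). En substituant t = log(4): x(log(4)) = 40.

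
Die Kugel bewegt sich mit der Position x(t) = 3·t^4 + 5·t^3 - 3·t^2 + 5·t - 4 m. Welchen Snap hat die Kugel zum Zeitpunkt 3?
Um dies zu lösen, müssen wir 4 Ableitungen unserer Gleichung für die Position x(t) = 3·t^4 + 5·t^3 - 3·t^2 + 5·t - 4 nehmen. Mit d/dt von x(t) finden wir v(t) = 12·t^3 + 15·t^2 - 6·t + 5. Mit d/dt von v(t) finden wir a(t) = 36·t^2 + 30·t - 6. Durch Ableiten von der Beschleunigung erhalten wir den Ruck: j(t) = 72·t + 30. Durch Ableiten von dem Ruck erhalten wir den Snap: s(t) = 72. Mit s(t) = 72 und Einsetzen von t = 3, finden wir s = 72.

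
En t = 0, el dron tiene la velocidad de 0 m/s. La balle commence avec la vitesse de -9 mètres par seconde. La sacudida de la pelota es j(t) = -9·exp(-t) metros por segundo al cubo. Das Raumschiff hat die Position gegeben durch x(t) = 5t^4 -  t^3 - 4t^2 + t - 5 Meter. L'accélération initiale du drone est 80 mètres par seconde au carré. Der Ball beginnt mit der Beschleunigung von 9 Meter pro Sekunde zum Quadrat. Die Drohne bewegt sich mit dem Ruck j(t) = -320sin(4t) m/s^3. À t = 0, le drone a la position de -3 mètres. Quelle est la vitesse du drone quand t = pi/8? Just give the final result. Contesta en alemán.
v(pi/8) = 20.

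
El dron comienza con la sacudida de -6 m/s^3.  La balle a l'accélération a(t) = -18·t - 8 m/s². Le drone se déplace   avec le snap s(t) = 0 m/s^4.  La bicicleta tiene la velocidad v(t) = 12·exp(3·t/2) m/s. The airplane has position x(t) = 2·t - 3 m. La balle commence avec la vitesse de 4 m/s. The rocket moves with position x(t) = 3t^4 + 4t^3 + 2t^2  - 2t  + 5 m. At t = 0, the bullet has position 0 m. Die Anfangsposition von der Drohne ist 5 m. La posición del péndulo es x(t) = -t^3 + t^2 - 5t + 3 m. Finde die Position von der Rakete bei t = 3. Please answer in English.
From the given position equation x(t) = 3·t^4 + 4·t^3 + 2·t^2 - 2·t + 5, we substitute t = 3 to get x = 368.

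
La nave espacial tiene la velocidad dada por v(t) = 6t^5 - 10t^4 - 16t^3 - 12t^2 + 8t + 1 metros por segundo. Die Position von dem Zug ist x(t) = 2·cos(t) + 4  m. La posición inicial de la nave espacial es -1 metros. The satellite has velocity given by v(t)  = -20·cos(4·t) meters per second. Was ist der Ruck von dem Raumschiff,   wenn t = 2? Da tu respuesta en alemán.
Um dies zu lösen, müssen wir 2 Ableitungen unserer Gleichung für die Geschwindigkeit v(t) = 6·t^5 - 10·t^4 - 16·t^3 - 12·t^2 + 8·t + 1 nehmen. Die Ableitung von der Geschwindigkeit ergibt die Beschleunigung: a(t) = 30·t^4 - 40·t^3 - 48·t^2 - 24·t + 8. Mit d/dt von a(t) finden wir j(t) = 120·t^3 - 120·t^2 - 96·t - 24. Mit j(t) = 120·t^3 - 120·t^2 - 96·t - 24 und Einsetzen von t = 2, finden wir j = 264.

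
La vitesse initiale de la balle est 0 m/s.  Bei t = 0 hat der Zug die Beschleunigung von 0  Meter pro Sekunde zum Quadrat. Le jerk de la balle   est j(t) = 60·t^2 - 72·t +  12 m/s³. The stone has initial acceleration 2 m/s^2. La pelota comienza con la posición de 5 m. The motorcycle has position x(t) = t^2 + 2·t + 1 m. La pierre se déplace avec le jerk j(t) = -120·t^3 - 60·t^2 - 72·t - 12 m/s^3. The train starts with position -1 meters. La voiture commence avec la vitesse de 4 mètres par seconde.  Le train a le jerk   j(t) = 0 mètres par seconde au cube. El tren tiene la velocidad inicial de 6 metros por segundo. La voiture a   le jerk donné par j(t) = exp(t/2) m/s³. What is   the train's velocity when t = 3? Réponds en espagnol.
Partiendo de la sacudida j(t) = 0, tomamos 2 antiderivadas. La antiderivada de la sacudida es la aceleración. Usando a(0) = 0, obtenemos a(t) = 0. La antiderivada de la aceleración es la velocidad. Usando v(0) = 6, obtenemos v(t) = 6. Tenemos la velocidad v(t) = 6. Sustituyendo t = 3: v(3) = 6.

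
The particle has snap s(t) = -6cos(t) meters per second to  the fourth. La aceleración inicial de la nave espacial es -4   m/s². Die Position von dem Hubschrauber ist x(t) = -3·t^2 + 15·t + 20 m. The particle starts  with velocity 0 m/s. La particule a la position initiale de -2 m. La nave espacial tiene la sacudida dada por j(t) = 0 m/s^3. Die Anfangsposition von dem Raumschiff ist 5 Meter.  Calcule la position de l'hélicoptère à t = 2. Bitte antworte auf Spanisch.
Usando x(t) = -3·t^2 + 15·t + 20 y sustituyendo t = 2, encontramos x = 38.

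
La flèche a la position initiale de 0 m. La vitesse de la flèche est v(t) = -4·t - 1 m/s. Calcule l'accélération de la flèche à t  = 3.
En partant de la vitesse v(t) = -4·t - 1, nous prenons 1 dérivée. La dérivée de la vitesse donne l'accélération: a(t) = -4. Nous avons l'accélération a(t) = -4. En substituant t = 3: a(3) = -4.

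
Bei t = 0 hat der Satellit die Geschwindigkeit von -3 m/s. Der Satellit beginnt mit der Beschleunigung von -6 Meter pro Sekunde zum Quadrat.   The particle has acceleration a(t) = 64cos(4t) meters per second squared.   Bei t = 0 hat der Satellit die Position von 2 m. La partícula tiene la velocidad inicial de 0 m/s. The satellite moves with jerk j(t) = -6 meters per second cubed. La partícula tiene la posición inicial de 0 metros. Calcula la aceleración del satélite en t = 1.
Debemos encontrar la integral de nuestra ecuación de la sacudida j(t) = -6 1 vez. La integral de la sacudida es la aceleración. Usando a(0) = -6, obtenemos a(t) = -6·t - 6. Tenemos la aceleración a(t) = -6·t - 6. Sustituyendo t = 1: a(1) = -12.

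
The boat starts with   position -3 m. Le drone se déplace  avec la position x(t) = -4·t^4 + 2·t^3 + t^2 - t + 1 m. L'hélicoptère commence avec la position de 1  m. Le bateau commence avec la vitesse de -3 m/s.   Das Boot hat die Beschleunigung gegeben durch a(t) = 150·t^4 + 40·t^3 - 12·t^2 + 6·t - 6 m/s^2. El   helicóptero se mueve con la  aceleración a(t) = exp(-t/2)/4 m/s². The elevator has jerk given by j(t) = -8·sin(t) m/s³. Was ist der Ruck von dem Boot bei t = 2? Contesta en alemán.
Ausgehend von der Beschleunigung a(t) = 150·t^4 + 40·t^3 - 12·t^2 + 6·t - 6, nehmen wir 1 Ableitung. Mit d/dt von a(t) finden wir j(t) = 600·t^3 + 120·t^2 - 24·t + 6. Mit j(t) = 600·t^3 + 120·t^2 - 24·t + 6 und Einsetzen von t = 2, finden wir j = 5238.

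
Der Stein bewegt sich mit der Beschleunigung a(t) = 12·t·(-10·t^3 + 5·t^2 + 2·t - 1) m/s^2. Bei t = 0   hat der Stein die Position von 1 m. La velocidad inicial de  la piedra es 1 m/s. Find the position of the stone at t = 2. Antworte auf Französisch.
Nous devons trouver l'intégrale de notre équation de l'accélération a(t) = 12·t·(-10·t^3 + 5·t^2 + 2·t - 1) 2 fois. L'intégrale de l'accélération, avec v(0) = 1, donne la vitesse: v(t) = -24·t^5 + 15·t^4 + 8·t^3 - 6·t^2 + 1. L'intégrale de la vitesse est la position. En utilisant x(0) = 1, nous obtenons x(t) = -4·t^6 + 3·t^5 + 2·t^4 - 2·t^3 + t + 1. Nous avons la position x(t) = -4·t^6 + 3·t^5 + 2·t^4 - 2·t^3 + t + 1. En substituant t = 2: x(2) = -141.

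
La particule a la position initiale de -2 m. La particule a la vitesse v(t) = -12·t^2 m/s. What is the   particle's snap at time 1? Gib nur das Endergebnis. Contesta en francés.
À t = 1, s = 0.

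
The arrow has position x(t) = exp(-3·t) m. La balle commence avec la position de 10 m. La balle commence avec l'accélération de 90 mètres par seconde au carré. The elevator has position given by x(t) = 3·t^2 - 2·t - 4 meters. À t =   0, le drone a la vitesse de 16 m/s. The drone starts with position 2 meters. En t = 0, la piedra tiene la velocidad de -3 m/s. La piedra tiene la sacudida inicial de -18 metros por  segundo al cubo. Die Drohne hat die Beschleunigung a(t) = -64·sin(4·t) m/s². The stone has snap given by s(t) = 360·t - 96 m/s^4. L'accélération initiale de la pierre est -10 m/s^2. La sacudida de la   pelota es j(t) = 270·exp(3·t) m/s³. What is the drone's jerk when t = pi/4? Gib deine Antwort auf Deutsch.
Wir müssen unsere Gleichung für die Beschleunigung a(t) = -64·sin(4·t) 1-mal ableiten. Durch Ableiten von der Beschleunigung erhalten wir den Ruck: j(t) = -256·cos(4·t). Mit j(t) = -256·cos(4·t) und Einsetzen von t = pi/4, finden wir j = 256.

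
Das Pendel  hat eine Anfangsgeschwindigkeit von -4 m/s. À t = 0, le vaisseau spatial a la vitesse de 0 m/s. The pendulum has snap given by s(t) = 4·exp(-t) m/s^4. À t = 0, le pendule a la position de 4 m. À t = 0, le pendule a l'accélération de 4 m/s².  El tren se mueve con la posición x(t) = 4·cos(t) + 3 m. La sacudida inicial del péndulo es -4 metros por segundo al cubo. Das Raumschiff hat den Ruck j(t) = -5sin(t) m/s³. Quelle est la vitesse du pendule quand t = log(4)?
En partant du snap s(t) = 4·exp(-t), nous prenons 3 primitives. En prenant ∫s(t)dt et en appliquant j(0) = -4, nous trouvons j(t) = -4·exp(-t). L'intégrale du jerk est l'accélération. En utilisant a(0) = 4, nous obtenons a(t) = 4·exp(-t). En intégrant l'accélération et en utilisant la condition initiale v(0) = -4, nous obtenons v(t) = -4·exp(-t). En utilisant v(t) = -4·exp(-t) et en substituant t = log(4), nous trouvons v = -1.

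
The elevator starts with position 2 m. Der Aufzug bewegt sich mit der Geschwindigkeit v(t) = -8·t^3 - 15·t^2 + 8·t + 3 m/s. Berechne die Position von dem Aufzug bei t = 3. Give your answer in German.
Um dies zu lösen, müssen wir 1 Stammfunktion unserer Gleichung für die Geschwindigkeit v(t) = -8·t^3 - 15·t^2 + 8·t + 3 finden. Die Stammfunktion von der Geschwindigkeit ist die Position. Mit x(0) = 2 erhalten wir x(t) = -2·t^4 - 5·t^3 + 4·t^2 + 3·t + 2. Wir haben die Position x(t) = -2·t^4 - 5·t^3 + 4·t^2 + 3·t + 2. Durch Einsetzen von t = 3: x(3) = -250.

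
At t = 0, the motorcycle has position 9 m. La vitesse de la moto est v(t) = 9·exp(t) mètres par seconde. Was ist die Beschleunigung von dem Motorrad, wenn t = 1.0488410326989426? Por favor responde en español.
Partiendo de la velocidad v(t) = 9·exp(t), tomamos 1 derivada. Tomando d/dt de v(t), encontramos a(t) = 9·exp(t). De la ecuación de la aceleración a(t) = 9·exp(t), sustituimos t = 1.0488410326989426 para obtener a = 25.6890700109179.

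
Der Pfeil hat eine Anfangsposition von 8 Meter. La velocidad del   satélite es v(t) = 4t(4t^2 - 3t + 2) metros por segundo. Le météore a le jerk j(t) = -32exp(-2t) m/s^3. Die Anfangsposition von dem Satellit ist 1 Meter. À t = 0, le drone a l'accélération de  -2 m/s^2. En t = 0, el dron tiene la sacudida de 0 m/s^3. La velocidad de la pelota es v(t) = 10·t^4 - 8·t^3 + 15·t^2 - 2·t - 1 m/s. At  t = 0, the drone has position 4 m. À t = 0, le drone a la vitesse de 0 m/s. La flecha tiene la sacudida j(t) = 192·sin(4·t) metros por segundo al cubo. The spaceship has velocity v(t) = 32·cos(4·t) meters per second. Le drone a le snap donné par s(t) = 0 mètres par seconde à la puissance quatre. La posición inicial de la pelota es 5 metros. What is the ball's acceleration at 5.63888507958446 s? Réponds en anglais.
Starting from velocity v(t) = 10·t^4 - 8·t^3 + 15·t^2 - 2·t - 1, we take 1 derivative. Differentiating velocity, we get acceleration: a(t) = 40·t^3 - 24·t^2 + 30·t - 2. From the given acceleration equation a(t) = 40·t^3 - 24·t^2 + 30·t - 2, we substitute t = 5.63888507958446 to get a = 6576.02873435440.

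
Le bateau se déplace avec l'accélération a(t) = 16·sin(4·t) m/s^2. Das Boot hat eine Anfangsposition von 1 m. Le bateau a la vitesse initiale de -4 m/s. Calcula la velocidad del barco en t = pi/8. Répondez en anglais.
We need to integrate our acceleration equation a(t) = 16·sin(4·t) 1 time. Finding the integral of a(t) and using v(0) = -4: v(t) = -4·cos(4·t). We have velocity v(t) = -4·cos(4·t). Substituting t = pi/8: v(pi/8) = 0.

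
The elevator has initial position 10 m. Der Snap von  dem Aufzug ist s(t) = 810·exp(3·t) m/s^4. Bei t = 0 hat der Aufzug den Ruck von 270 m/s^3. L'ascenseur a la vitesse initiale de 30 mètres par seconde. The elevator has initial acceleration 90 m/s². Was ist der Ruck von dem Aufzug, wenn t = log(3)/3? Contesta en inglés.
Starting from snap s(t) = 810·exp(3·t), we take 1 integral. Integrating snap and using the initial condition j(0) = 270, we get j(t) = 270·exp(3·t). From the given jerk equation j(t) = 270·exp(3·t), we substitute t = log(3)/3 to get j = 810.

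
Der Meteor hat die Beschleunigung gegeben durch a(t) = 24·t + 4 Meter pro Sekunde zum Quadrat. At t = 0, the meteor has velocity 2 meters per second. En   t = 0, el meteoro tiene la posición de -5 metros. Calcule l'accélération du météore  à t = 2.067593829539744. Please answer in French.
En utilisant a(t) = 24·t + 4 et en substituant t = 2.067593829539744, nous trouvons a = 53.6222519089539.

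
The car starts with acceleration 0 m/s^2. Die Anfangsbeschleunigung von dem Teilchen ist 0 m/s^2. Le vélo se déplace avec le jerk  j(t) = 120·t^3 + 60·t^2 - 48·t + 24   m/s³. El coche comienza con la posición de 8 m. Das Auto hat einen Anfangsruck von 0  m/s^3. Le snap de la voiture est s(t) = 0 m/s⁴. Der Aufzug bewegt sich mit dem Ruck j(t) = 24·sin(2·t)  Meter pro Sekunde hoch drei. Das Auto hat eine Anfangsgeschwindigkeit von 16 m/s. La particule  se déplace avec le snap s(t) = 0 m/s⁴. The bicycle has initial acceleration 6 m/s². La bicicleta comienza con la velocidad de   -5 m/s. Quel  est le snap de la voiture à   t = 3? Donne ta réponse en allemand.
Aus der Gleichung für den Snap s(t) = 0, setzen wir t = 3 ein und erhalten s = 0.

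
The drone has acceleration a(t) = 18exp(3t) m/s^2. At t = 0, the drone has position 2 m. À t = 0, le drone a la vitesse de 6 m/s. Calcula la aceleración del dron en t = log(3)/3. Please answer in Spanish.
Tenemos la aceleración a(t) = 18·exp(3·t). Sustituyendo t = log(3)/3: a(log(3)/3) = 54.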